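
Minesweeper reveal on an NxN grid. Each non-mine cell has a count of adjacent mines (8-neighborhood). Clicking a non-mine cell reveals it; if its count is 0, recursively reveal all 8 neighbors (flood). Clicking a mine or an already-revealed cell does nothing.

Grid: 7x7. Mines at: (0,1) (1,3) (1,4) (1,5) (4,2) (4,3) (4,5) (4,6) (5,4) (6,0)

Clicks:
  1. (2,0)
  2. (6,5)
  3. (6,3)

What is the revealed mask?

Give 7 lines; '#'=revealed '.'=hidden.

Click 1 (2,0) count=0: revealed 13 new [(1,0) (1,1) (1,2) (2,0) (2,1) (2,2) (3,0) (3,1) (3,2) (4,0) (4,1) (5,0) (5,1)] -> total=13
Click 2 (6,5) count=1: revealed 1 new [(6,5)] -> total=14
Click 3 (6,3) count=1: revealed 1 new [(6,3)] -> total=15

Answer: .......
###....
###....
###....
##.....
##.....
...#.#.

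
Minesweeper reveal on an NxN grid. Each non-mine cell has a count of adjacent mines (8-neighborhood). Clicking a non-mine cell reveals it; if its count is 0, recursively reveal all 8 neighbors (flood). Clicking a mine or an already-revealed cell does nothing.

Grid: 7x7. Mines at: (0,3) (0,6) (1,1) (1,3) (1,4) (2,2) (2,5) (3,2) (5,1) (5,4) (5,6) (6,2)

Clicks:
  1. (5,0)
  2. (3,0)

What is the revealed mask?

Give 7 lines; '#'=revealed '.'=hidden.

Click 1 (5,0) count=1: revealed 1 new [(5,0)] -> total=1
Click 2 (3,0) count=0: revealed 6 new [(2,0) (2,1) (3,0) (3,1) (4,0) (4,1)] -> total=7

Answer: .......
.......
##.....
##.....
##.....
#......
.......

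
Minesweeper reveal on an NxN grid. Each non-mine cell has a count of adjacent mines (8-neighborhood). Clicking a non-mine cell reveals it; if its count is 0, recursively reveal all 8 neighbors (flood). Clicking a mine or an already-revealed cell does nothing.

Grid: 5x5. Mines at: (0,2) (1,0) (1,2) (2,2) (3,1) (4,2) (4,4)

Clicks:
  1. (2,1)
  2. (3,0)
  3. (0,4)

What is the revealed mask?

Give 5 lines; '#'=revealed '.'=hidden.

Click 1 (2,1) count=4: revealed 1 new [(2,1)] -> total=1
Click 2 (3,0) count=1: revealed 1 new [(3,0)] -> total=2
Click 3 (0,4) count=0: revealed 8 new [(0,3) (0,4) (1,3) (1,4) (2,3) (2,4) (3,3) (3,4)] -> total=10

Answer: ...##
...##
.#.##
#..##
.....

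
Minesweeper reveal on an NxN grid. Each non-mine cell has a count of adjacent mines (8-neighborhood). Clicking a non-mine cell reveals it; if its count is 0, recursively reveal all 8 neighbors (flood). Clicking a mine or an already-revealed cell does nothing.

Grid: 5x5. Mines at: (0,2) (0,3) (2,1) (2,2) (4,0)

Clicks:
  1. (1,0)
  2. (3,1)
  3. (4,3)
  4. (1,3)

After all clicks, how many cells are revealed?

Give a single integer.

Answer: 13

Derivation:
Click 1 (1,0) count=1: revealed 1 new [(1,0)] -> total=1
Click 2 (3,1) count=3: revealed 1 new [(3,1)] -> total=2
Click 3 (4,3) count=0: revealed 11 new [(1,3) (1,4) (2,3) (2,4) (3,2) (3,3) (3,4) (4,1) (4,2) (4,3) (4,4)] -> total=13
Click 4 (1,3) count=3: revealed 0 new [(none)] -> total=13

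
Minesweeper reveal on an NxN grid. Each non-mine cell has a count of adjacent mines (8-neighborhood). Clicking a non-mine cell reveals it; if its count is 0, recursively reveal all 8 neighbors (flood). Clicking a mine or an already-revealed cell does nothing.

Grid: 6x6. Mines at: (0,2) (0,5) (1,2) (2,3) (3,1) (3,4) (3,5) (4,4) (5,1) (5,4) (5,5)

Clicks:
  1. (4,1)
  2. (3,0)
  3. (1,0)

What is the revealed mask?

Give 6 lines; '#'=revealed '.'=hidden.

Answer: ##....
##....
##....
#.....
.#....
......

Derivation:
Click 1 (4,1) count=2: revealed 1 new [(4,1)] -> total=1
Click 2 (3,0) count=1: revealed 1 new [(3,0)] -> total=2
Click 3 (1,0) count=0: revealed 6 new [(0,0) (0,1) (1,0) (1,1) (2,0) (2,1)] -> total=8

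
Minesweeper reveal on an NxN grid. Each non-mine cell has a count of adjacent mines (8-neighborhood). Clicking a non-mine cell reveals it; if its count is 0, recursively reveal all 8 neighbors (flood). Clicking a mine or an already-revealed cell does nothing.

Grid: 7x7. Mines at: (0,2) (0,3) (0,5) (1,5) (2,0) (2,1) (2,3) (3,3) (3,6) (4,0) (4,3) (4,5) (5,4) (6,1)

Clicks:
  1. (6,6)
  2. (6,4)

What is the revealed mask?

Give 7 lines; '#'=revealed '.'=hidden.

Click 1 (6,6) count=0: revealed 4 new [(5,5) (5,6) (6,5) (6,6)] -> total=4
Click 2 (6,4) count=1: revealed 1 new [(6,4)] -> total=5

Answer: .......
.......
.......
.......
.......
.....##
....###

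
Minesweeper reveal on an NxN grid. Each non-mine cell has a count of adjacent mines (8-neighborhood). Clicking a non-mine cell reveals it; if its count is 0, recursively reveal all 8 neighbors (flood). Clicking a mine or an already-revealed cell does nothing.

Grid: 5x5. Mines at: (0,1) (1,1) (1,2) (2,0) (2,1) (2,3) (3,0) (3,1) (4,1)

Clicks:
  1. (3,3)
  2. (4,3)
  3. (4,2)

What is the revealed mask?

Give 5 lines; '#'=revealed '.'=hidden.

Answer: .....
.....
.....
..###
..###

Derivation:
Click 1 (3,3) count=1: revealed 1 new [(3,3)] -> total=1
Click 2 (4,3) count=0: revealed 5 new [(3,2) (3,4) (4,2) (4,3) (4,4)] -> total=6
Click 3 (4,2) count=2: revealed 0 new [(none)] -> total=6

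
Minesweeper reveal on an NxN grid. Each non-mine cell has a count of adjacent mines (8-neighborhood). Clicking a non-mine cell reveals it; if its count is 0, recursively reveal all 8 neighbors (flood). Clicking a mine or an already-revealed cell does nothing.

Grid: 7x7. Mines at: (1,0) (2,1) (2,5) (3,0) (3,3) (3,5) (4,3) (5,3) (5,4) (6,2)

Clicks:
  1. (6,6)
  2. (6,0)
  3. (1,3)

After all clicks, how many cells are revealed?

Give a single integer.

Click 1 (6,6) count=0: revealed 6 new [(4,5) (4,6) (5,5) (5,6) (6,5) (6,6)] -> total=6
Click 2 (6,0) count=0: revealed 6 new [(4,0) (4,1) (5,0) (5,1) (6,0) (6,1)] -> total=12
Click 3 (1,3) count=0: revealed 15 new [(0,1) (0,2) (0,3) (0,4) (0,5) (0,6) (1,1) (1,2) (1,3) (1,4) (1,5) (1,6) (2,2) (2,3) (2,4)] -> total=27

Answer: 27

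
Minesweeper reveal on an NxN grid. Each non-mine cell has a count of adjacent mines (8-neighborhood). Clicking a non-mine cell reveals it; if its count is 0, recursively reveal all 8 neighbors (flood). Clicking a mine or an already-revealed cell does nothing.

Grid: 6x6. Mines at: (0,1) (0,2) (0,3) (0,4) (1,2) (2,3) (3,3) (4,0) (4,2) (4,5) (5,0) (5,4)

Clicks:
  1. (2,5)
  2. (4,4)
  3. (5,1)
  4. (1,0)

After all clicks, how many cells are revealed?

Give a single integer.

Answer: 9

Derivation:
Click 1 (2,5) count=0: revealed 6 new [(1,4) (1,5) (2,4) (2,5) (3,4) (3,5)] -> total=6
Click 2 (4,4) count=3: revealed 1 new [(4,4)] -> total=7
Click 3 (5,1) count=3: revealed 1 new [(5,1)] -> total=8
Click 4 (1,0) count=1: revealed 1 new [(1,0)] -> total=9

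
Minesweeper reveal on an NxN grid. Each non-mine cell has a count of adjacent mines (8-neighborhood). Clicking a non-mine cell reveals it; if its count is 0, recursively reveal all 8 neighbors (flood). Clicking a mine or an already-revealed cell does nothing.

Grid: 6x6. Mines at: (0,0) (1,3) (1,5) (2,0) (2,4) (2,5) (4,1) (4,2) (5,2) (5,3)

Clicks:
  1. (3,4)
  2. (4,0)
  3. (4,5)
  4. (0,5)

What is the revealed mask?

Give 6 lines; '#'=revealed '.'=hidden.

Click 1 (3,4) count=2: revealed 1 new [(3,4)] -> total=1
Click 2 (4,0) count=1: revealed 1 new [(4,0)] -> total=2
Click 3 (4,5) count=0: revealed 5 new [(3,5) (4,4) (4,5) (5,4) (5,5)] -> total=7
Click 4 (0,5) count=1: revealed 1 new [(0,5)] -> total=8

Answer: .....#
......
......
....##
#...##
....##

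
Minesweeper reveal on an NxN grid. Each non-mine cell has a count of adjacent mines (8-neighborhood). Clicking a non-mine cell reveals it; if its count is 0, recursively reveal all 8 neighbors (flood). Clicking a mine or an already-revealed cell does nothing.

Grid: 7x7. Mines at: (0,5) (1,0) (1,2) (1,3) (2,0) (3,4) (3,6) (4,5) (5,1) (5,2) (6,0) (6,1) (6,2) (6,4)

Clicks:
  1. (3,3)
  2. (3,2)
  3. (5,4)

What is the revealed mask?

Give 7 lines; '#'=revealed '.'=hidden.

Answer: .......
.......
.###...
.###...
.###...
....#..
.......

Derivation:
Click 1 (3,3) count=1: revealed 1 new [(3,3)] -> total=1
Click 2 (3,2) count=0: revealed 8 new [(2,1) (2,2) (2,3) (3,1) (3,2) (4,1) (4,2) (4,3)] -> total=9
Click 3 (5,4) count=2: revealed 1 new [(5,4)] -> total=10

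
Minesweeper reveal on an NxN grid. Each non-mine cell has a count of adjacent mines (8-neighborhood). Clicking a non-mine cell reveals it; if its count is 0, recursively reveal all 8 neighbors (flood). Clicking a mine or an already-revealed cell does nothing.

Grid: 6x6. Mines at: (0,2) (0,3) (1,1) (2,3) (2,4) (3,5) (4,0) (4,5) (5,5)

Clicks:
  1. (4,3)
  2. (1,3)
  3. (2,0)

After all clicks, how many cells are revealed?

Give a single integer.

Answer: 14

Derivation:
Click 1 (4,3) count=0: revealed 12 new [(3,1) (3,2) (3,3) (3,4) (4,1) (4,2) (4,3) (4,4) (5,1) (5,2) (5,3) (5,4)] -> total=12
Click 2 (1,3) count=4: revealed 1 new [(1,3)] -> total=13
Click 3 (2,0) count=1: revealed 1 new [(2,0)] -> total=14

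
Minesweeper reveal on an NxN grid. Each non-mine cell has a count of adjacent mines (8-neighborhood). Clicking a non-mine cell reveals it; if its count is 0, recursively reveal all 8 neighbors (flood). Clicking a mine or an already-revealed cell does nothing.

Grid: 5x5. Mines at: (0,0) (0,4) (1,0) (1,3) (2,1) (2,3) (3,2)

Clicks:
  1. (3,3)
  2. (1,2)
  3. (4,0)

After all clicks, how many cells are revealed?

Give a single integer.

Answer: 6

Derivation:
Click 1 (3,3) count=2: revealed 1 new [(3,3)] -> total=1
Click 2 (1,2) count=3: revealed 1 new [(1,2)] -> total=2
Click 3 (4,0) count=0: revealed 4 new [(3,0) (3,1) (4,0) (4,1)] -> total=6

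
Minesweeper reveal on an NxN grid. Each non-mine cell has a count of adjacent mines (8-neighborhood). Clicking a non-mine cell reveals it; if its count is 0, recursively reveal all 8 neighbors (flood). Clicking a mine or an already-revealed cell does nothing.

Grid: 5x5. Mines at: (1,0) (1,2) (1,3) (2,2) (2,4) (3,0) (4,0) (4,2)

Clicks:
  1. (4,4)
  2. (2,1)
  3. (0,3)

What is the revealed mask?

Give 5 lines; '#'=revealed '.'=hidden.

Click 1 (4,4) count=0: revealed 4 new [(3,3) (3,4) (4,3) (4,4)] -> total=4
Click 2 (2,1) count=4: revealed 1 new [(2,1)] -> total=5
Click 3 (0,3) count=2: revealed 1 new [(0,3)] -> total=6

Answer: ...#.
.....
.#...
...##
...##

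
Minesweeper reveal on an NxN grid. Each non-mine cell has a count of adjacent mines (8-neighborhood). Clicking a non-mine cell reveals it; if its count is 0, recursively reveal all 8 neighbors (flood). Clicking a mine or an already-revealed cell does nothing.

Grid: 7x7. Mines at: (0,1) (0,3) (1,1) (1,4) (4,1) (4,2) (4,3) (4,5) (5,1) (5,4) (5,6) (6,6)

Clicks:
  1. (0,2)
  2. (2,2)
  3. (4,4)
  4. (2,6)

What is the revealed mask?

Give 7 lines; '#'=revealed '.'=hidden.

Click 1 (0,2) count=3: revealed 1 new [(0,2)] -> total=1
Click 2 (2,2) count=1: revealed 1 new [(2,2)] -> total=2
Click 3 (4,4) count=3: revealed 1 new [(4,4)] -> total=3
Click 4 (2,6) count=0: revealed 8 new [(0,5) (0,6) (1,5) (1,6) (2,5) (2,6) (3,5) (3,6)] -> total=11

Answer: ..#..##
.....##
..#..##
.....##
....#..
.......
.......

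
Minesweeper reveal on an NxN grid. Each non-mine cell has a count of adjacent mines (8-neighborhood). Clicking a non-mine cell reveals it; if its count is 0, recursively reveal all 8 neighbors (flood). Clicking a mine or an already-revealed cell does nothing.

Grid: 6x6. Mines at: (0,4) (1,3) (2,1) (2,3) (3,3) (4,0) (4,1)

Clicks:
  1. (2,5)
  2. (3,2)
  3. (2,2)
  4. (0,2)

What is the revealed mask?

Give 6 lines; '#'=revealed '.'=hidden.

Answer: ..#...
....##
..#.##
..#.##
..####
..####

Derivation:
Click 1 (2,5) count=0: revealed 14 new [(1,4) (1,5) (2,4) (2,5) (3,4) (3,5) (4,2) (4,3) (4,4) (4,5) (5,2) (5,3) (5,4) (5,5)] -> total=14
Click 2 (3,2) count=4: revealed 1 new [(3,2)] -> total=15
Click 3 (2,2) count=4: revealed 1 new [(2,2)] -> total=16
Click 4 (0,2) count=1: revealed 1 new [(0,2)] -> total=17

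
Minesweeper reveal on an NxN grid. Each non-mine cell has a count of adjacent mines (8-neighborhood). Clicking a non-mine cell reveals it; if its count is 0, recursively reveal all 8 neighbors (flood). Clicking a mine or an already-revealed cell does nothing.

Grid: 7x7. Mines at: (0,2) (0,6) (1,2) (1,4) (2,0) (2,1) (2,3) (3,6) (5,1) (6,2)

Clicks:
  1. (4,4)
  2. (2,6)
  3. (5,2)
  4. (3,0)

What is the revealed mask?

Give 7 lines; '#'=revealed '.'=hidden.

Answer: .......
.......
......#
#.####.
..#####
..#####
...####

Derivation:
Click 1 (4,4) count=0: revealed 18 new [(3,2) (3,3) (3,4) (3,5) (4,2) (4,3) (4,4) (4,5) (4,6) (5,2) (5,3) (5,4) (5,5) (5,6) (6,3) (6,4) (6,5) (6,6)] -> total=18
Click 2 (2,6) count=1: revealed 1 new [(2,6)] -> total=19
Click 3 (5,2) count=2: revealed 0 new [(none)] -> total=19
Click 4 (3,0) count=2: revealed 1 new [(3,0)] -> total=20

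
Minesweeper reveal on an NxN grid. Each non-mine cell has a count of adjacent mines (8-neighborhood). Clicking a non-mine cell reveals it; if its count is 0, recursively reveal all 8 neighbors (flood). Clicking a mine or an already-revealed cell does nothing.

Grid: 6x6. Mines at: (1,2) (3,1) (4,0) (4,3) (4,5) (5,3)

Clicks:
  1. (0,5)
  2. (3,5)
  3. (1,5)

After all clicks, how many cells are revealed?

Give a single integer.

Click 1 (0,5) count=0: revealed 12 new [(0,3) (0,4) (0,5) (1,3) (1,4) (1,5) (2,3) (2,4) (2,5) (3,3) (3,4) (3,5)] -> total=12
Click 2 (3,5) count=1: revealed 0 new [(none)] -> total=12
Click 3 (1,5) count=0: revealed 0 new [(none)] -> total=12

Answer: 12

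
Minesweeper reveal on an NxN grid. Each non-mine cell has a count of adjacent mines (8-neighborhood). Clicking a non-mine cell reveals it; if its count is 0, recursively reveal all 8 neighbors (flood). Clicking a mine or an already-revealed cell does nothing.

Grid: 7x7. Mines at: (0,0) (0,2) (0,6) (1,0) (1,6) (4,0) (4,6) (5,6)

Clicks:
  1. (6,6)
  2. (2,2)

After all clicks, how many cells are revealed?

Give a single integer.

Answer: 36

Derivation:
Click 1 (6,6) count=1: revealed 1 new [(6,6)] -> total=1
Click 2 (2,2) count=0: revealed 35 new [(0,3) (0,4) (0,5) (1,1) (1,2) (1,3) (1,4) (1,5) (2,1) (2,2) (2,3) (2,4) (2,5) (3,1) (3,2) (3,3) (3,4) (3,5) (4,1) (4,2) (4,3) (4,4) (4,5) (5,0) (5,1) (5,2) (5,3) (5,4) (5,5) (6,0) (6,1) (6,2) (6,3) (6,4) (6,5)] -> total=36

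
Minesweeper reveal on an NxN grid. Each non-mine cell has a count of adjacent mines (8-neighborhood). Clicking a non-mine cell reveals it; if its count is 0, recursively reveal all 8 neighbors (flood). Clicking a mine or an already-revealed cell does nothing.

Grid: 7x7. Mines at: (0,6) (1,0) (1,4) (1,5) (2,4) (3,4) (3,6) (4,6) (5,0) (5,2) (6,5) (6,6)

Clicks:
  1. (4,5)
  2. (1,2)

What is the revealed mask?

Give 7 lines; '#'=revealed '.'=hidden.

Click 1 (4,5) count=3: revealed 1 new [(4,5)] -> total=1
Click 2 (1,2) count=0: revealed 18 new [(0,1) (0,2) (0,3) (1,1) (1,2) (1,3) (2,0) (2,1) (2,2) (2,3) (3,0) (3,1) (3,2) (3,3) (4,0) (4,1) (4,2) (4,3)] -> total=19

Answer: .###...
.###...
####...
####...
####.#.
.......
.......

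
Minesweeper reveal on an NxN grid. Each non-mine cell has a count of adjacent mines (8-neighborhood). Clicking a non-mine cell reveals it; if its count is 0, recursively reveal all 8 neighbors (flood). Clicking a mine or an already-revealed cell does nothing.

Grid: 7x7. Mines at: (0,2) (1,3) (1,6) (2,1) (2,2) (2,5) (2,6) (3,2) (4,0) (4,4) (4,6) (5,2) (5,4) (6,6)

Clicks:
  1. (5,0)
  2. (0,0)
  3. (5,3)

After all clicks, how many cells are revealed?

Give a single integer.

Click 1 (5,0) count=1: revealed 1 new [(5,0)] -> total=1
Click 2 (0,0) count=0: revealed 4 new [(0,0) (0,1) (1,0) (1,1)] -> total=5
Click 3 (5,3) count=3: revealed 1 new [(5,3)] -> total=6

Answer: 6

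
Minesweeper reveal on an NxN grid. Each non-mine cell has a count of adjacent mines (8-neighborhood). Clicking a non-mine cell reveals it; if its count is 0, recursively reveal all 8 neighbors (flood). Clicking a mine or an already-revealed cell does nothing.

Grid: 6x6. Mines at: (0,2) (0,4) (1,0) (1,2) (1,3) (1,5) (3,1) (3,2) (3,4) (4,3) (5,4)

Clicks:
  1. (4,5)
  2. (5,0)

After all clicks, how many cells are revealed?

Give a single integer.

Answer: 7

Derivation:
Click 1 (4,5) count=2: revealed 1 new [(4,5)] -> total=1
Click 2 (5,0) count=0: revealed 6 new [(4,0) (4,1) (4,2) (5,0) (5,1) (5,2)] -> total=7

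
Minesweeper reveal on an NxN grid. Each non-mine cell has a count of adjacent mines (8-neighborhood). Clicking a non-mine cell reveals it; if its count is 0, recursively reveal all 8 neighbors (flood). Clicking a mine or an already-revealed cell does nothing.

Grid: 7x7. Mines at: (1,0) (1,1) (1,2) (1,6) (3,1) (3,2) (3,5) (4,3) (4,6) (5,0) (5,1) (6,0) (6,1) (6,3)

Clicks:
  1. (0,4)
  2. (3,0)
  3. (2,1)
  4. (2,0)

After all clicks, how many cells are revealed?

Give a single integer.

Click 1 (0,4) count=0: revealed 9 new [(0,3) (0,4) (0,5) (1,3) (1,4) (1,5) (2,3) (2,4) (2,5)] -> total=9
Click 2 (3,0) count=1: revealed 1 new [(3,0)] -> total=10
Click 3 (2,1) count=5: revealed 1 new [(2,1)] -> total=11
Click 4 (2,0) count=3: revealed 1 new [(2,0)] -> total=12

Answer: 12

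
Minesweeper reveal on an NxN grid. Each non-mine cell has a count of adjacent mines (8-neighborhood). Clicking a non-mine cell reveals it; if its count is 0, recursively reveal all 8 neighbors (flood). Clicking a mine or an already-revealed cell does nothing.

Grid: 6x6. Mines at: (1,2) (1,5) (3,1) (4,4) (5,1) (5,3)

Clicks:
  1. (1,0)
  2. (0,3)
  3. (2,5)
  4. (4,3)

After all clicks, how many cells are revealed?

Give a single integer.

Answer: 9

Derivation:
Click 1 (1,0) count=0: revealed 6 new [(0,0) (0,1) (1,0) (1,1) (2,0) (2,1)] -> total=6
Click 2 (0,3) count=1: revealed 1 new [(0,3)] -> total=7
Click 3 (2,5) count=1: revealed 1 new [(2,5)] -> total=8
Click 4 (4,3) count=2: revealed 1 new [(4,3)] -> total=9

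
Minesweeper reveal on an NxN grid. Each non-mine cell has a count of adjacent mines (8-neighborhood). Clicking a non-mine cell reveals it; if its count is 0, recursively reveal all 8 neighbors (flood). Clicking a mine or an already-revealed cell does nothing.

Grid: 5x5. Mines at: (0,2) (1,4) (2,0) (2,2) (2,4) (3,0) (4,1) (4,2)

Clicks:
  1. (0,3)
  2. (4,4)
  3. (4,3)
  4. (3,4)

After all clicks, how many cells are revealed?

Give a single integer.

Answer: 5

Derivation:
Click 1 (0,3) count=2: revealed 1 new [(0,3)] -> total=1
Click 2 (4,4) count=0: revealed 4 new [(3,3) (3,4) (4,3) (4,4)] -> total=5
Click 3 (4,3) count=1: revealed 0 new [(none)] -> total=5
Click 4 (3,4) count=1: revealed 0 new [(none)] -> total=5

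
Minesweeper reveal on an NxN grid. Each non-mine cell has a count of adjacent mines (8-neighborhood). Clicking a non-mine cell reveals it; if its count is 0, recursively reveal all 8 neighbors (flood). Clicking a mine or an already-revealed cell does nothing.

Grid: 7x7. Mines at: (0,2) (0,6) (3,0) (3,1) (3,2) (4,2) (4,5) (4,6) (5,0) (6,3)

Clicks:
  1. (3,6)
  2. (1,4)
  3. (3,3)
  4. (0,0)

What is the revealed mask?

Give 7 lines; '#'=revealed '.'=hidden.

Answer: ##.###.
##.####
##.####
...####
.......
.......
.......

Derivation:
Click 1 (3,6) count=2: revealed 1 new [(3,6)] -> total=1
Click 2 (1,4) count=0: revealed 14 new [(0,3) (0,4) (0,5) (1,3) (1,4) (1,5) (1,6) (2,3) (2,4) (2,5) (2,6) (3,3) (3,4) (3,5)] -> total=15
Click 3 (3,3) count=2: revealed 0 new [(none)] -> total=15
Click 4 (0,0) count=0: revealed 6 new [(0,0) (0,1) (1,0) (1,1) (2,0) (2,1)] -> total=21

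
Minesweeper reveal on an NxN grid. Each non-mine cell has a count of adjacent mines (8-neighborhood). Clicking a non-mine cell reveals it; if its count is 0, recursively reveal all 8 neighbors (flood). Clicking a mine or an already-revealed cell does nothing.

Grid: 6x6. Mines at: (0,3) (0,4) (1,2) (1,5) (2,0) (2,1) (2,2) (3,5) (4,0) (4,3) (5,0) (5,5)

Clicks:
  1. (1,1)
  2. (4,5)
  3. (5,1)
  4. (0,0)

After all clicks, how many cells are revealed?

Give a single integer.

Answer: 6

Derivation:
Click 1 (1,1) count=4: revealed 1 new [(1,1)] -> total=1
Click 2 (4,5) count=2: revealed 1 new [(4,5)] -> total=2
Click 3 (5,1) count=2: revealed 1 new [(5,1)] -> total=3
Click 4 (0,0) count=0: revealed 3 new [(0,0) (0,1) (1,0)] -> total=6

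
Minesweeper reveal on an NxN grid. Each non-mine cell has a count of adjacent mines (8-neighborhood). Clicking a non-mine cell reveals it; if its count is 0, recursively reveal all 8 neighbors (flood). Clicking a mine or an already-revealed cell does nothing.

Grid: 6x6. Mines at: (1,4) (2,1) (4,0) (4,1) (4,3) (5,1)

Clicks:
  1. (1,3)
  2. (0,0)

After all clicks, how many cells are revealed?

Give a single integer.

Click 1 (1,3) count=1: revealed 1 new [(1,3)] -> total=1
Click 2 (0,0) count=0: revealed 7 new [(0,0) (0,1) (0,2) (0,3) (1,0) (1,1) (1,2)] -> total=8

Answer: 8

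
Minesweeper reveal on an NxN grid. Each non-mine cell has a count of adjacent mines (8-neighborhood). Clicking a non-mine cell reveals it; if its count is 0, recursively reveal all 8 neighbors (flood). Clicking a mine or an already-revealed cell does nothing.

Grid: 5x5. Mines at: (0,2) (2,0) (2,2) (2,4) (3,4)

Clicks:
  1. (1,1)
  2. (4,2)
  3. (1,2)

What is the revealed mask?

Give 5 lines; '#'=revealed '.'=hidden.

Answer: .....
.##..
.....
####.
####.

Derivation:
Click 1 (1,1) count=3: revealed 1 new [(1,1)] -> total=1
Click 2 (4,2) count=0: revealed 8 new [(3,0) (3,1) (3,2) (3,3) (4,0) (4,1) (4,2) (4,3)] -> total=9
Click 3 (1,2) count=2: revealed 1 new [(1,2)] -> total=10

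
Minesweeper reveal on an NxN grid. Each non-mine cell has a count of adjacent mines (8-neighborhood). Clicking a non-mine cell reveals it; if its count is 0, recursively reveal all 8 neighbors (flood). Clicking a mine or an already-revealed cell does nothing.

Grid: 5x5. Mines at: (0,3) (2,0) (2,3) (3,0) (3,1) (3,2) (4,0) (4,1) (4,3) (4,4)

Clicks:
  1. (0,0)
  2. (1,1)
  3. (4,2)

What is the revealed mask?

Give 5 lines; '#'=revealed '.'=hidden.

Answer: ###..
###..
.....
.....
..#..

Derivation:
Click 1 (0,0) count=0: revealed 6 new [(0,0) (0,1) (0,2) (1,0) (1,1) (1,2)] -> total=6
Click 2 (1,1) count=1: revealed 0 new [(none)] -> total=6
Click 3 (4,2) count=4: revealed 1 new [(4,2)] -> total=7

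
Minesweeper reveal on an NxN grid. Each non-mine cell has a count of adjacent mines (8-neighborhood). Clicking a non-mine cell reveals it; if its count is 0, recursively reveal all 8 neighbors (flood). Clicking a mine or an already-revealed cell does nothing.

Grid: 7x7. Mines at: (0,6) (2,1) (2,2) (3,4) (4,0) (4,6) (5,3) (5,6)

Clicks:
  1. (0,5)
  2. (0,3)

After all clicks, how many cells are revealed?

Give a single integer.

Answer: 15

Derivation:
Click 1 (0,5) count=1: revealed 1 new [(0,5)] -> total=1
Click 2 (0,3) count=0: revealed 14 new [(0,0) (0,1) (0,2) (0,3) (0,4) (1,0) (1,1) (1,2) (1,3) (1,4) (1,5) (2,3) (2,4) (2,5)] -> total=15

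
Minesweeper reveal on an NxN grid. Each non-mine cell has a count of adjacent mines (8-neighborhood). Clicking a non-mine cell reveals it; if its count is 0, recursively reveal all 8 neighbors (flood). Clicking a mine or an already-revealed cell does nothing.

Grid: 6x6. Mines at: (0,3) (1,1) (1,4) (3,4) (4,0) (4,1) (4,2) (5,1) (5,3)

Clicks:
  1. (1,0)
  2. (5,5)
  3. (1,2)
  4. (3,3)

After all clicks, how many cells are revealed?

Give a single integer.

Click 1 (1,0) count=1: revealed 1 new [(1,0)] -> total=1
Click 2 (5,5) count=0: revealed 4 new [(4,4) (4,5) (5,4) (5,5)] -> total=5
Click 3 (1,2) count=2: revealed 1 new [(1,2)] -> total=6
Click 4 (3,3) count=2: revealed 1 new [(3,3)] -> total=7

Answer: 7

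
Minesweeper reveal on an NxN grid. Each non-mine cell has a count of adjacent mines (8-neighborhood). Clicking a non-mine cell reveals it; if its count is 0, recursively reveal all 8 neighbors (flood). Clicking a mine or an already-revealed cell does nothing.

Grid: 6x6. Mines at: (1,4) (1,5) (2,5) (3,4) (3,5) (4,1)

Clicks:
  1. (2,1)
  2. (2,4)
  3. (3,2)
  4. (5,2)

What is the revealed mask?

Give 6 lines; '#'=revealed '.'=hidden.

Answer: ####..
####..
#####.
####..
......
..#...

Derivation:
Click 1 (2,1) count=0: revealed 16 new [(0,0) (0,1) (0,2) (0,3) (1,0) (1,1) (1,2) (1,3) (2,0) (2,1) (2,2) (2,3) (3,0) (3,1) (3,2) (3,3)] -> total=16
Click 2 (2,4) count=5: revealed 1 new [(2,4)] -> total=17
Click 3 (3,2) count=1: revealed 0 new [(none)] -> total=17
Click 4 (5,2) count=1: revealed 1 new [(5,2)] -> total=18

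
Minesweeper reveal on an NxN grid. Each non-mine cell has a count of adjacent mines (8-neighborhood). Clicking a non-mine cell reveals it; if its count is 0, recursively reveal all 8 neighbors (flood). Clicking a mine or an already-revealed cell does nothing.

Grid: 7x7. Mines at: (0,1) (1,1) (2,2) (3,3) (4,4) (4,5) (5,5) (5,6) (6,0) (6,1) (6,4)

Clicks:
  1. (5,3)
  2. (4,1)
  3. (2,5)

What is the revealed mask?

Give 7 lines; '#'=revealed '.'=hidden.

Answer: ..#####
..#####
##.####
###.###
###....
####...
.......

Derivation:
Click 1 (5,3) count=2: revealed 1 new [(5,3)] -> total=1
Click 2 (4,1) count=0: revealed 11 new [(2,0) (2,1) (3,0) (3,1) (3,2) (4,0) (4,1) (4,2) (5,0) (5,1) (5,2)] -> total=12
Click 3 (2,5) count=0: revealed 17 new [(0,2) (0,3) (0,4) (0,5) (0,6) (1,2) (1,3) (1,4) (1,5) (1,6) (2,3) (2,4) (2,5) (2,6) (3,4) (3,5) (3,6)] -> total=29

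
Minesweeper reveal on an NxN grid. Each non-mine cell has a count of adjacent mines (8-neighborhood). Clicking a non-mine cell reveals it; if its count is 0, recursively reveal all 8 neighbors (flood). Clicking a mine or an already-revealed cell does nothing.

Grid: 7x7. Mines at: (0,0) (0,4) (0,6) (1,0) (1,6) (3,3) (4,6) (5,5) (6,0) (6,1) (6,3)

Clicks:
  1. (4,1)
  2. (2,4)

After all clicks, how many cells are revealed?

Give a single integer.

Click 1 (4,1) count=0: revealed 12 new [(2,0) (2,1) (2,2) (3,0) (3,1) (3,2) (4,0) (4,1) (4,2) (5,0) (5,1) (5,2)] -> total=12
Click 2 (2,4) count=1: revealed 1 new [(2,4)] -> total=13

Answer: 13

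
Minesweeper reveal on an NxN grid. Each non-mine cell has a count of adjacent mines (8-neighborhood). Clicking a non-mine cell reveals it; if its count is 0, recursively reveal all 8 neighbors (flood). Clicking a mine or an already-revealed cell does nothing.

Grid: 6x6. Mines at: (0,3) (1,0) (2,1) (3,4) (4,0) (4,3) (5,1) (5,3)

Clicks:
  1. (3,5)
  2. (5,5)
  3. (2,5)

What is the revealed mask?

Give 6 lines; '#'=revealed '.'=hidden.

Answer: ......
......
.....#
.....#
....##
....##

Derivation:
Click 1 (3,5) count=1: revealed 1 new [(3,5)] -> total=1
Click 2 (5,5) count=0: revealed 4 new [(4,4) (4,5) (5,4) (5,5)] -> total=5
Click 3 (2,5) count=1: revealed 1 new [(2,5)] -> total=6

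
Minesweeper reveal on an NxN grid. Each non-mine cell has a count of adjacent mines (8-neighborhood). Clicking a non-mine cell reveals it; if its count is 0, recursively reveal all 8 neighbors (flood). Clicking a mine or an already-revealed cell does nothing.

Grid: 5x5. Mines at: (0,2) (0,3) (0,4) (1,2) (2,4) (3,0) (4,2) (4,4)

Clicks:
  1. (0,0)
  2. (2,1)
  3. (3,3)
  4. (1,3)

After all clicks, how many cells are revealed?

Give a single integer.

Answer: 8

Derivation:
Click 1 (0,0) count=0: revealed 6 new [(0,0) (0,1) (1,0) (1,1) (2,0) (2,1)] -> total=6
Click 2 (2,1) count=2: revealed 0 new [(none)] -> total=6
Click 3 (3,3) count=3: revealed 1 new [(3,3)] -> total=7
Click 4 (1,3) count=5: revealed 1 new [(1,3)] -> total=8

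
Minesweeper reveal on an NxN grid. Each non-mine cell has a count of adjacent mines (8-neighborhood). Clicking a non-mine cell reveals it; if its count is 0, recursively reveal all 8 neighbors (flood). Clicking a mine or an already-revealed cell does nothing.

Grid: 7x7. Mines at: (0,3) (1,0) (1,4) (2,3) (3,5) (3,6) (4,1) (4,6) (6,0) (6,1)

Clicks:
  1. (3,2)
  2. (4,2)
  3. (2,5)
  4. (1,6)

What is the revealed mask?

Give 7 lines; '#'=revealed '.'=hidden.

Click 1 (3,2) count=2: revealed 1 new [(3,2)] -> total=1
Click 2 (4,2) count=1: revealed 1 new [(4,2)] -> total=2
Click 3 (2,5) count=3: revealed 1 new [(2,5)] -> total=3
Click 4 (1,6) count=0: revealed 5 new [(0,5) (0,6) (1,5) (1,6) (2,6)] -> total=8

Answer: .....##
.....##
.....##
..#....
..#....
.......
.......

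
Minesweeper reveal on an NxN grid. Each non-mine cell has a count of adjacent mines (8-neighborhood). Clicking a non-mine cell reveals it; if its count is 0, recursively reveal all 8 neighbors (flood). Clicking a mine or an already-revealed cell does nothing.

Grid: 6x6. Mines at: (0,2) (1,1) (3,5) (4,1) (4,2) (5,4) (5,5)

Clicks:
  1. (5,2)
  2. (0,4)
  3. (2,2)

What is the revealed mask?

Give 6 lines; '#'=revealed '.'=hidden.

Answer: ...###
..####
..####
..###.
......
..#...

Derivation:
Click 1 (5,2) count=2: revealed 1 new [(5,2)] -> total=1
Click 2 (0,4) count=0: revealed 14 new [(0,3) (0,4) (0,5) (1,2) (1,3) (1,4) (1,5) (2,2) (2,3) (2,4) (2,5) (3,2) (3,3) (3,4)] -> total=15
Click 3 (2,2) count=1: revealed 0 new [(none)] -> total=15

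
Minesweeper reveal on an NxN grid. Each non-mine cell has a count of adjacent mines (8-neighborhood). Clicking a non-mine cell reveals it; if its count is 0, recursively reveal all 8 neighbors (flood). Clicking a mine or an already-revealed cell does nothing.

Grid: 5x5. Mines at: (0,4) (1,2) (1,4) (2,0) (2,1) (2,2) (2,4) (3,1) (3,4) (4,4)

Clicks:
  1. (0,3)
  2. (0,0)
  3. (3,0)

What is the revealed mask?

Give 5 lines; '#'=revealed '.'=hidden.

Click 1 (0,3) count=3: revealed 1 new [(0,3)] -> total=1
Click 2 (0,0) count=0: revealed 4 new [(0,0) (0,1) (1,0) (1,1)] -> total=5
Click 3 (3,0) count=3: revealed 1 new [(3,0)] -> total=6

Answer: ##.#.
##...
.....
#....
.....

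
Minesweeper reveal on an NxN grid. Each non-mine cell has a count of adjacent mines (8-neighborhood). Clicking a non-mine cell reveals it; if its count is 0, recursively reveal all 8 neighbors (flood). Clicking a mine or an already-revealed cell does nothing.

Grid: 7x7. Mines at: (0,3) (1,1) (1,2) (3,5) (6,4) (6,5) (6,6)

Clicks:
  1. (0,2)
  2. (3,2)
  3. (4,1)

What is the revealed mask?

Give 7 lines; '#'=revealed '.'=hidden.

Answer: ..#....
.......
#####..
#####..
#####..
#####..
####...

Derivation:
Click 1 (0,2) count=3: revealed 1 new [(0,2)] -> total=1
Click 2 (3,2) count=0: revealed 24 new [(2,0) (2,1) (2,2) (2,3) (2,4) (3,0) (3,1) (3,2) (3,3) (3,4) (4,0) (4,1) (4,2) (4,3) (4,4) (5,0) (5,1) (5,2) (5,3) (5,4) (6,0) (6,1) (6,2) (6,3)] -> total=25
Click 3 (4,1) count=0: revealed 0 new [(none)] -> total=25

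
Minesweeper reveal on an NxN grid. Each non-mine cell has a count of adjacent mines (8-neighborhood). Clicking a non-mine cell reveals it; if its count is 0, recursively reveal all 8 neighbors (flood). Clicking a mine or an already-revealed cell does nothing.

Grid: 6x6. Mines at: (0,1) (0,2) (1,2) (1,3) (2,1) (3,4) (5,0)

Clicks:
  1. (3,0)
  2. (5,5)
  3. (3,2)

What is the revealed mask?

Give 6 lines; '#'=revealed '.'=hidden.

Answer: ......
......
......
####..
.#####
.#####

Derivation:
Click 1 (3,0) count=1: revealed 1 new [(3,0)] -> total=1
Click 2 (5,5) count=0: revealed 13 new [(3,1) (3,2) (3,3) (4,1) (4,2) (4,3) (4,4) (4,5) (5,1) (5,2) (5,3) (5,4) (5,5)] -> total=14
Click 3 (3,2) count=1: revealed 0 new [(none)] -> total=14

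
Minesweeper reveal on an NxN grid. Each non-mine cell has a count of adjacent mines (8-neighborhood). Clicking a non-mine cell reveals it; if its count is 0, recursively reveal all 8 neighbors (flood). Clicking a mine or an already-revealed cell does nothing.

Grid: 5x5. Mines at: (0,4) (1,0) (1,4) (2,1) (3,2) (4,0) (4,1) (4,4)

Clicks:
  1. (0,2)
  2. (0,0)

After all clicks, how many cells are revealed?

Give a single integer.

Answer: 7

Derivation:
Click 1 (0,2) count=0: revealed 6 new [(0,1) (0,2) (0,3) (1,1) (1,2) (1,3)] -> total=6
Click 2 (0,0) count=1: revealed 1 new [(0,0)] -> total=7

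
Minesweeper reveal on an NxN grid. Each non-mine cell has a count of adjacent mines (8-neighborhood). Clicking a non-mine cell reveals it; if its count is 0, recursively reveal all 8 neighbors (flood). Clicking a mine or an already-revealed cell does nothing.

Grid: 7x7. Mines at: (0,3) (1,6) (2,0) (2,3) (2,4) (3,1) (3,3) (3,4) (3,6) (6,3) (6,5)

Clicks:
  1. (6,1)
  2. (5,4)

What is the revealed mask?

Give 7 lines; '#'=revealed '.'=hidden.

Click 1 (6,1) count=0: revealed 9 new [(4,0) (4,1) (4,2) (5,0) (5,1) (5,2) (6,0) (6,1) (6,2)] -> total=9
Click 2 (5,4) count=2: revealed 1 new [(5,4)] -> total=10

Answer: .......
.......
.......
.......
###....
###.#..
###....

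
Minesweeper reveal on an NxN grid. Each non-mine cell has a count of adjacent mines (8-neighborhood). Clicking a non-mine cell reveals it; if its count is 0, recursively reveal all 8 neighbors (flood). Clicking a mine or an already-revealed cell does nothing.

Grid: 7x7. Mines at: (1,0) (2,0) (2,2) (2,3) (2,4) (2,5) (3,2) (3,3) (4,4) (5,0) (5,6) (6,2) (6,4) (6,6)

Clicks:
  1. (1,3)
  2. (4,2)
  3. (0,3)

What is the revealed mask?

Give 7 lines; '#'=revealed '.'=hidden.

Answer: .######
.######
.......
.......
..#....
.......
.......

Derivation:
Click 1 (1,3) count=3: revealed 1 new [(1,3)] -> total=1
Click 2 (4,2) count=2: revealed 1 new [(4,2)] -> total=2
Click 3 (0,3) count=0: revealed 11 new [(0,1) (0,2) (0,3) (0,4) (0,5) (0,6) (1,1) (1,2) (1,4) (1,5) (1,6)] -> total=13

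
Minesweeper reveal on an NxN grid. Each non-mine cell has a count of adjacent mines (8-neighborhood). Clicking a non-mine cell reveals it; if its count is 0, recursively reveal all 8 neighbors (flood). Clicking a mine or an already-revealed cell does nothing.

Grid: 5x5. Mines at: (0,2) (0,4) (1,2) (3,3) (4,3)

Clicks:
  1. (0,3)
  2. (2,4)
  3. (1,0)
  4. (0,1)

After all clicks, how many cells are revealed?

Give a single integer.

Click 1 (0,3) count=3: revealed 1 new [(0,3)] -> total=1
Click 2 (2,4) count=1: revealed 1 new [(2,4)] -> total=2
Click 3 (1,0) count=0: revealed 13 new [(0,0) (0,1) (1,0) (1,1) (2,0) (2,1) (2,2) (3,0) (3,1) (3,2) (4,0) (4,1) (4,2)] -> total=15
Click 4 (0,1) count=2: revealed 0 new [(none)] -> total=15

Answer: 15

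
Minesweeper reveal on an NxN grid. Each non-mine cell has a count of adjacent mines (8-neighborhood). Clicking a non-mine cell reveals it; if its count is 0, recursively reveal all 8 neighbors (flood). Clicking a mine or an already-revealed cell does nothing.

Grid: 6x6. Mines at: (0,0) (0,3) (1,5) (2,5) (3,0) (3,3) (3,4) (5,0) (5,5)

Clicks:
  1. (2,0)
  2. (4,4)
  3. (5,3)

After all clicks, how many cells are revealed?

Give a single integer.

Answer: 9

Derivation:
Click 1 (2,0) count=1: revealed 1 new [(2,0)] -> total=1
Click 2 (4,4) count=3: revealed 1 new [(4,4)] -> total=2
Click 3 (5,3) count=0: revealed 7 new [(4,1) (4,2) (4,3) (5,1) (5,2) (5,3) (5,4)] -> total=9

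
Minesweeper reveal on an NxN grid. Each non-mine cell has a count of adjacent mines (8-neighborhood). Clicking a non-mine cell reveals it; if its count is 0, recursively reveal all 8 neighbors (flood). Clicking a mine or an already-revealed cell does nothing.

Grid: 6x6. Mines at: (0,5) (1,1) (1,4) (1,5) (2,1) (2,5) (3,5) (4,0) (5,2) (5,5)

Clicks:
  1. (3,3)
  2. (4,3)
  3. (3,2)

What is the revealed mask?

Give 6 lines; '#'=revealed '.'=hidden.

Click 1 (3,3) count=0: revealed 9 new [(2,2) (2,3) (2,4) (3,2) (3,3) (3,4) (4,2) (4,3) (4,4)] -> total=9
Click 2 (4,3) count=1: revealed 0 new [(none)] -> total=9
Click 3 (3,2) count=1: revealed 0 new [(none)] -> total=9

Answer: ......
......
..###.
..###.
..###.
......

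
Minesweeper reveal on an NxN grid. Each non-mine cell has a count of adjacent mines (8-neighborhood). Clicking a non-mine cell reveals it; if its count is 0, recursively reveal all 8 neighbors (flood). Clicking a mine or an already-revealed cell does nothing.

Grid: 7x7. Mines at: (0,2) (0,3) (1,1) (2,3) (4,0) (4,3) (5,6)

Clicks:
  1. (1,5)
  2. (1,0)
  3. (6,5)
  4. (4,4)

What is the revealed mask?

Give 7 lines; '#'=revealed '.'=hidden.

Click 1 (1,5) count=0: revealed 15 new [(0,4) (0,5) (0,6) (1,4) (1,5) (1,6) (2,4) (2,5) (2,6) (3,4) (3,5) (3,6) (4,4) (4,5) (4,6)] -> total=15
Click 2 (1,0) count=1: revealed 1 new [(1,0)] -> total=16
Click 3 (6,5) count=1: revealed 1 new [(6,5)] -> total=17
Click 4 (4,4) count=1: revealed 0 new [(none)] -> total=17

Answer: ....###
#...###
....###
....###
....###
.......
.....#.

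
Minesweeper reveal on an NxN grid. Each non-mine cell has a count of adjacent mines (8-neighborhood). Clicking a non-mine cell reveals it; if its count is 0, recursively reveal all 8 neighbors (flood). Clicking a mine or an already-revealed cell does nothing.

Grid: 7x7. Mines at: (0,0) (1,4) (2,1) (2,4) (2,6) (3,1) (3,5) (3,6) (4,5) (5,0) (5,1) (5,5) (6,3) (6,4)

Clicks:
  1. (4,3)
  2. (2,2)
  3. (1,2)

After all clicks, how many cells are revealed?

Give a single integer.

Click 1 (4,3) count=0: revealed 9 new [(3,2) (3,3) (3,4) (4,2) (4,3) (4,4) (5,2) (5,3) (5,4)] -> total=9
Click 2 (2,2) count=2: revealed 1 new [(2,2)] -> total=10
Click 3 (1,2) count=1: revealed 1 new [(1,2)] -> total=11

Answer: 11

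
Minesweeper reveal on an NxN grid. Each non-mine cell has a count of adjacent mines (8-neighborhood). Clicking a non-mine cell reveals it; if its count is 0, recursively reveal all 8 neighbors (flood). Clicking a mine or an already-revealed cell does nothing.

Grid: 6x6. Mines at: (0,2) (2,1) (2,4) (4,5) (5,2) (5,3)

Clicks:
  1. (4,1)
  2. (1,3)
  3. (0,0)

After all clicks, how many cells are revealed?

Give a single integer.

Click 1 (4,1) count=1: revealed 1 new [(4,1)] -> total=1
Click 2 (1,3) count=2: revealed 1 new [(1,3)] -> total=2
Click 3 (0,0) count=0: revealed 4 new [(0,0) (0,1) (1,0) (1,1)] -> total=6

Answer: 6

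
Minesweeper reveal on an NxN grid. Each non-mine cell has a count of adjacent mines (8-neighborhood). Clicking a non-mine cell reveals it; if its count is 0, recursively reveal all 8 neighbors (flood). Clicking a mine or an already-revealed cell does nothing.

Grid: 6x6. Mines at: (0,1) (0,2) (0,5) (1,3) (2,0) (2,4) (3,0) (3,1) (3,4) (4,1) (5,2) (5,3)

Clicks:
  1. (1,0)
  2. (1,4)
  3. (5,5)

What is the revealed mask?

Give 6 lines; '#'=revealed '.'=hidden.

Click 1 (1,0) count=2: revealed 1 new [(1,0)] -> total=1
Click 2 (1,4) count=3: revealed 1 new [(1,4)] -> total=2
Click 3 (5,5) count=0: revealed 4 new [(4,4) (4,5) (5,4) (5,5)] -> total=6

Answer: ......
#...#.
......
......
....##
....##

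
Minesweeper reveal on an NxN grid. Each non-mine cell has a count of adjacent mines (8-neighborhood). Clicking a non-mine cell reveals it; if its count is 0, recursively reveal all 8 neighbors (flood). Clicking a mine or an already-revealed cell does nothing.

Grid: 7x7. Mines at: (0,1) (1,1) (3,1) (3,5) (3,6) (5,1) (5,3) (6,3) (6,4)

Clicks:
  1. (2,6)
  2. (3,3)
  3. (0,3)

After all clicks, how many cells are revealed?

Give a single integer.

Answer: 21

Derivation:
Click 1 (2,6) count=2: revealed 1 new [(2,6)] -> total=1
Click 2 (3,3) count=0: revealed 20 new [(0,2) (0,3) (0,4) (0,5) (0,6) (1,2) (1,3) (1,4) (1,5) (1,6) (2,2) (2,3) (2,4) (2,5) (3,2) (3,3) (3,4) (4,2) (4,3) (4,4)] -> total=21
Click 3 (0,3) count=0: revealed 0 new [(none)] -> total=21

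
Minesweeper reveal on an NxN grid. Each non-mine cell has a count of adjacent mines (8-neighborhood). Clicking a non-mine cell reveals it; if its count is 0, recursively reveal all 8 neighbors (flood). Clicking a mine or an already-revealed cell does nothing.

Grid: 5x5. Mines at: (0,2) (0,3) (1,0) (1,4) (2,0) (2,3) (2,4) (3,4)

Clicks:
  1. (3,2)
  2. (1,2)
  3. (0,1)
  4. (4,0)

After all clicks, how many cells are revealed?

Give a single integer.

Answer: 10

Derivation:
Click 1 (3,2) count=1: revealed 1 new [(3,2)] -> total=1
Click 2 (1,2) count=3: revealed 1 new [(1,2)] -> total=2
Click 3 (0,1) count=2: revealed 1 new [(0,1)] -> total=3
Click 4 (4,0) count=0: revealed 7 new [(3,0) (3,1) (3,3) (4,0) (4,1) (4,2) (4,3)] -> total=10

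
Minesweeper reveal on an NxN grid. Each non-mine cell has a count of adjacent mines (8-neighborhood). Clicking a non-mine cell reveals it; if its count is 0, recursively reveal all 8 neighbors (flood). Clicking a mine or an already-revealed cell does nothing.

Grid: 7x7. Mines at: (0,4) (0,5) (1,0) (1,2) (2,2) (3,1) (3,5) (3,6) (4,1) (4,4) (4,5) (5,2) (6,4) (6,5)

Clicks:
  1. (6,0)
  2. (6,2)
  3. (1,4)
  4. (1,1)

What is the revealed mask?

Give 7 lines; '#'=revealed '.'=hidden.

Click 1 (6,0) count=0: revealed 4 new [(5,0) (5,1) (6,0) (6,1)] -> total=4
Click 2 (6,2) count=1: revealed 1 new [(6,2)] -> total=5
Click 3 (1,4) count=2: revealed 1 new [(1,4)] -> total=6
Click 4 (1,1) count=3: revealed 1 new [(1,1)] -> total=7

Answer: .......
.#..#..
.......
.......
.......
##.....
###....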